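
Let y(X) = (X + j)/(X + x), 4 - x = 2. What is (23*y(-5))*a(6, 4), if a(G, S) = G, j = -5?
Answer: 460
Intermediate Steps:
x = 2 (x = 4 - 1*2 = 4 - 2 = 2)
y(X) = (-5 + X)/(2 + X) (y(X) = (X - 5)/(X + 2) = (-5 + X)/(2 + X))
(23*y(-5))*a(6, 4) = (23*((-5 - 5)/(2 - 5)))*6 = (23*(-10/(-3)))*6 = (23*(-⅓*(-10)))*6 = (23*(10/3))*6 = (230/3)*6 = 460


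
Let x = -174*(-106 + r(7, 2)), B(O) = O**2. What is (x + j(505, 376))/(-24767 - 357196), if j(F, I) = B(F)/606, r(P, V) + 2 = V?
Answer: -113189/2291778 ≈ -0.049389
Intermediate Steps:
r(P, V) = -2 + V
j(F, I) = F**2/606
x = 18444 (x = -174*(-106 + (-2 + 2)) = -174*(-106 + 0) = -174*(-106) = 18444)
(x + j(505, 376))/(-24767 - 357196) = (18444 + (1/606)*505**2)/(-24767 - 357196) = (18444 + (1/606)*255025)/(-381963) = (18444 + 2525/6)*(-1/381963) = (113189/6)*(-1/381963) = -113189/2291778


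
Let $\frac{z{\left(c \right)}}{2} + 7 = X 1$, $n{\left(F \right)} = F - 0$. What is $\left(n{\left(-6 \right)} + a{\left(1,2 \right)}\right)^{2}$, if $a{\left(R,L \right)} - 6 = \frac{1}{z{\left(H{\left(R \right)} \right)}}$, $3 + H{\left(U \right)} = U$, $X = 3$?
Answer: $\frac{1}{64} \approx 0.015625$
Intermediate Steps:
$H{\left(U \right)} = -3 + U$
$n{\left(F \right)} = F$ ($n{\left(F \right)} = F + 0 = F$)
$z{\left(c \right)} = -8$ ($z{\left(c \right)} = -14 + 2 \cdot 3 \cdot 1 = -14 + 2 \cdot 3 = -14 + 6 = -8$)
$a{\left(R,L \right)} = \frac{47}{8}$ ($a{\left(R,L \right)} = 6 + \frac{1}{-8} = 6 - \frac{1}{8} = \frac{47}{8}$)
$\left(n{\left(-6 \right)} + a{\left(1,2 \right)}\right)^{2} = \left(-6 + \frac{47}{8}\right)^{2} = \left(- \frac{1}{8}\right)^{2} = \frac{1}{64}$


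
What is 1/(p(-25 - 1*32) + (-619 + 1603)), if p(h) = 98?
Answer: 1/1082 ≈ 0.00092421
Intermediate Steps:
1/(p(-25 - 1*32) + (-619 + 1603)) = 1/(98 + (-619 + 1603)) = 1/(98 + 984) = 1/1082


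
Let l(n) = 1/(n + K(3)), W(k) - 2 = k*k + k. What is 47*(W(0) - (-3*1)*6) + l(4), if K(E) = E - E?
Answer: 3761/4 ≈ 940.25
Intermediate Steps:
K(E) = 0
W(k) = 2 + k + k² (W(k) = 2 + (k*k + k) = 2 + (k² + k) = 2 + (k + k²) = 2 + k + k²)
l(n) = 1/n (l(n) = 1/(n + 0) = 1/n)
47*(W(0) - (-3*1)*6) + l(4) = 47*((2 + 0 + 0²) - (-3*1)*6) + 1/4 = 47*((2 + 0 + 0) - (-3)*6) + ¼ = 47*(2 - 1*(-18)) + ¼ = 47*(2 + 18) + ¼ = 47*20 + ¼ = 940 + ¼ = 3761/4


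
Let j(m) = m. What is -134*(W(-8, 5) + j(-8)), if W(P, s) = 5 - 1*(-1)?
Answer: 268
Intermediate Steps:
W(P, s) = 6 (W(P, s) = 5 + 1 = 6)
-134*(W(-8, 5) + j(-8)) = -134*(6 - 8) = -134*(-2) = 268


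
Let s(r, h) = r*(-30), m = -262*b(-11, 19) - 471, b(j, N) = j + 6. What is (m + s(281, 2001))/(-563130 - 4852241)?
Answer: 7591/5415371 ≈ 0.0014018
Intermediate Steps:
b(j, N) = 6 + j
m = 839 (m = -262*(6 - 11) - 471 = -262*(-5) - 471 = 1310 - 471 = 839)
s(r, h) = -30*r
(m + s(281, 2001))/(-563130 - 4852241) = (839 - 30*281)/(-563130 - 4852241) = (839 - 8430)/(-5415371) = -7591*(-1/5415371) = 7591/5415371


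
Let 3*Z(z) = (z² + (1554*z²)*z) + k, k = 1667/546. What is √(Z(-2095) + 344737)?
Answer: I*√1419930089119537814/546 ≈ 2.1824e+6*I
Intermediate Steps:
k = 1667/546 (k = 1667*(1/546) = 1667/546 ≈ 3.0531)
Z(z) = 1667/1638 + 518*z³ + z²/3 (Z(z) = ((z² + (1554*z²)*z) + 1667/546)/3 = ((z² + 1554*z³) + 1667/546)/3 = (1667/546 + z² + 1554*z³)/3 = 1667/1638 + 518*z³ + z²/3)
√(Z(-2095) + 344737) = √((1667/1638 + 518*(-2095)³ + (⅓)*(-2095)²) + 344737) = √((1667/1638 + 518*(-9195007375) + (⅓)*4389025) + 344737) = √((1667/1638 - 4763013820250 + 4389025/3) + 344737) = √(-7801814241160183/1638 + 344737) = √(-7801813676480977/1638) = I*√1419930089119537814/546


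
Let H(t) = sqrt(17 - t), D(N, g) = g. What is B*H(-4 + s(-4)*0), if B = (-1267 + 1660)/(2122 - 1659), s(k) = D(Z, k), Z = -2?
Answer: 393*sqrt(21)/463 ≈ 3.8897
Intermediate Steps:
s(k) = k
B = 393/463 ≈ 0.84881
B*H(-4 + s(-4)*0) = 393*sqrt(17 - (-4 - 4*0))/463 = 393*sqrt(17 - (-4 + 0))/463 = 393*sqrt(17 - 1*(-4))/463 = 393*sqrt(17 + 4)/463 = 393*sqrt(21)/463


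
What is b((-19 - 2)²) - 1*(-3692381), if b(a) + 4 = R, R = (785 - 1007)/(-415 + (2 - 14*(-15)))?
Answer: 749552753/203 ≈ 3.6924e+6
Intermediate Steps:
R = 222/203 (R = -222/(-415 + (2 + 210)) = -222/(-415 + 212) = -222/(-203) = -222*(-1/203) = 222/203 ≈ 1.0936)
b(a) = -590/203 (b(a) = -4 + 222/203 = -590/203)
b((-19 - 2)²) - 1*(-3692381) = -590/203 - 1*(-3692381) = -590/203 + 3692381 = 749552753/203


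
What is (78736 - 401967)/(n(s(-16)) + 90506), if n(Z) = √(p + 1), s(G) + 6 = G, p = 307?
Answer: -14627172443/4095667864 + 323231*√77/4095667864 ≈ -3.5707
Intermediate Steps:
s(G) = -6 + G
n(Z) = 2*√77 (n(Z) = √(307 + 1) = √308 = 2*√77)
(78736 - 401967)/(n(s(-16)) + 90506) = (78736 - 401967)/(2*√77 + 90506) = -323231/(90506 + 2*√77)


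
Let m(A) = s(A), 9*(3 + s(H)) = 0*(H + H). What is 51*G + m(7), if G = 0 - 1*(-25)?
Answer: 1272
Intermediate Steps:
s(H) = -3 (s(H) = -3 + (0*(H + H))/9 = -3 + (0*(2*H))/9 = -3 + (⅑)*0 = -3 + 0 = -3)
m(A) = -3
G = 25 (G = 0 + 25 = 25)
51*G + m(7) = 51*25 - 3 = 1275 - 3 = 1272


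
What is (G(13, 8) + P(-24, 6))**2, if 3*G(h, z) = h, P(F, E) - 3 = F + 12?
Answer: 196/9 ≈ 21.778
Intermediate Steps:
P(F, E) = 15 + F (P(F, E) = 3 + (F + 12) = 3 + (12 + F) = 15 + F)
G(h, z) = h/3
(G(13, 8) + P(-24, 6))**2 = ((1/3)*13 + (15 - 24))**2 = (13/3 - 9)**2 = (-14/3)**2 = 196/9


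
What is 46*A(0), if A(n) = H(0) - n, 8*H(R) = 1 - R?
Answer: 23/4 ≈ 5.7500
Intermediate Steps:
H(R) = ⅛ - R/8 (H(R) = (1 - R)/8 = ⅛ - R/8)
A(n) = ⅛ - n (A(n) = (⅛ - ⅛*0) - n = (⅛ + 0) - n = ⅛ - n)
46*A(0) = 46*(⅛ - 1*0) = 46*(⅛ + 0) = 46*(⅛) = 23/4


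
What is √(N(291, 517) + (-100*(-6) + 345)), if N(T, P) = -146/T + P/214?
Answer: √3672181514442/62274 ≈ 30.772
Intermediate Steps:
N(T, P) = -146/T + P/214 (N(T, P) = -146/T + P*(1/214) = -146/T + P/214)
√(N(291, 517) + (-100*(-6) + 345)) = √((-146/291 + (1/214)*517) + (-100*(-6) + 345)) = √((-146*1/291 + 517/214) + (600 + 345)) = √((-146/291 + 517/214) + 945) = √(119203/62274 + 945) = √(58968133/62274) = √3672181514442/62274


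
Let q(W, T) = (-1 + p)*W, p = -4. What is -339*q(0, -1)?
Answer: 0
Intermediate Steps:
q(W, T) = -5*W (q(W, T) = (-1 - 4)*W = -5*W)
-339*q(0, -1) = -(-1695)*0 = -339*0 = 0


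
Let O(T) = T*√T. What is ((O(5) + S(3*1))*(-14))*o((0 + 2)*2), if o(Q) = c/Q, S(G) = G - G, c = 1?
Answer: -35*√5/2 ≈ -39.131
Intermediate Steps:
S(G) = 0
O(T) = T^(3/2)
o(Q) = 1/Q
((O(5) + S(3*1))*(-14))*o((0 + 2)*2) = ((5^(3/2) + 0)*(-14))/(((0 + 2)*2)) = ((5*√5 + 0)*(-14))/((2*2)) = ((5*√5)*(-14))/4 = -70*√5*(¼) = -35*√5/2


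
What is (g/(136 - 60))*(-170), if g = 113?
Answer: -9605/38 ≈ -252.76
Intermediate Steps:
(g/(136 - 60))*(-170) = (113/(136 - 60))*(-170) = (113/76)*(-170) = -9605/38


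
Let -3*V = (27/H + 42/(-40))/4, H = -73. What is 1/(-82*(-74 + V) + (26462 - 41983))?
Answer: -2920/27631091 ≈ -0.00010568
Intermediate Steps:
V = 691/5840 (V = -(27/(-73) + 42/(-40))/(3*4) = -(27*(-1/73) + 42*(-1/40))/(3*4) = -(-27/73 - 21/20)/(3*4) = -(-691)/(1460*4) = -1/3*(-2073/5840) = 691/5840 ≈ 0.11832)
1/(-82*(-74 + V) + (26462 - 41983)) = 1/(-82*(-74 + 691/5840) + (26462 - 41983)) = 1/(-82*(-431469/5840) - 15521) = 1/(17690229/2920 - 15521) = 1/(-27631091/2920) = -2920/27631091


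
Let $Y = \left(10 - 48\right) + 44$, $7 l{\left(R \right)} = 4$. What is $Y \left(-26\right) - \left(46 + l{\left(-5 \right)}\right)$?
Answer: $- \frac{1418}{7} \approx -202.57$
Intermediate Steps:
$l{\left(R \right)} = \frac{4}{7}$ ($l{\left(R \right)} = \frac{1}{7} \cdot 4 = \frac{4}{7}$)
$Y = 6$ ($Y = -38 + 44 = 6$)
$Y \left(-26\right) - \left(46 + l{\left(-5 \right)}\right) = 6 \left(-26\right) - \frac{326}{7} = -156 - \frac{326}{7} = - \frac{1418}{7}$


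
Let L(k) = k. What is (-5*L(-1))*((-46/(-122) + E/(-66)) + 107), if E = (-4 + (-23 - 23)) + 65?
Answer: 718975/1342 ≈ 535.75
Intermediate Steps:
E = 15 (E = (-4 - 46) + 65 = -50 + 65 = 15)
(-5*L(-1))*((-46/(-122) + E/(-66)) + 107) = (-5*(-1))*((-46/(-122) + 15/(-66)) + 107) = 5*((-46*(-1/122) + 15*(-1/66)) + 107) = 5*((23/61 - 5/22) + 107) = 5*(201/1342 + 107) = 5*(143795/1342) = 718975/1342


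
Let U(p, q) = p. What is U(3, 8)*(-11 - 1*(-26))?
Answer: 45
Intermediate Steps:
U(3, 8)*(-11 - 1*(-26)) = 3*(-11 - 1*(-26)) = 3*(-11 + 26) = 3*15 = 45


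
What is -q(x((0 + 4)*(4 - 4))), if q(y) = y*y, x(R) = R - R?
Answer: 0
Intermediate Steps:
x(R) = 0
q(y) = y²
-q(x((0 + 4)*(4 - 4))) = -1*0² = -1*0 = 0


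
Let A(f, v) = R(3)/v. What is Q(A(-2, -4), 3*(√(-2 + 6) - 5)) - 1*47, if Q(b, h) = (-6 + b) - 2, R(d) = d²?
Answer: -229/4 ≈ -57.250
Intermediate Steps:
A(f, v) = 9/v (A(f, v) = 3²/v = 9/v)
Q(b, h) = -8 + b
Q(A(-2, -4), 3*(√(-2 + 6) - 5)) - 1*47 = (-8 + 9/(-4)) - 1*47 = (-8 + 9*(-¼)) - 47 = (-8 - 9/4) - 47 = -41/4 - 47 = -229/4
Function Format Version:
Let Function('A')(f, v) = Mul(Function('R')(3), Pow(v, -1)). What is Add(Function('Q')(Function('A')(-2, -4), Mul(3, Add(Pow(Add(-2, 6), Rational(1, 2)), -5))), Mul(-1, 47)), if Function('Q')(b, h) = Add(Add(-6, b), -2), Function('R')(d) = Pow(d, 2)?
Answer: Rational(-229, 4) ≈ -57.250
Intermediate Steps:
Function('A')(f, v) = Mul(9, Pow(v, -1)) (Function('A')(f, v) = Mul(Pow(3, 2), Pow(v, -1)) = Mul(9, Pow(v, -1)))
Function('Q')(b, h) = Add(-8, b)
Add(Function('Q')(Function('A')(-2, -4), Mul(3, Add(Pow(Add(-2, 6), Rational(1, 2)), -5))), Mul(-1, 47)) = Add(Add(-8, Mul(9, Pow(-4, -1))), Mul(-1, 47)) = Add(Add(-8, Mul(9, Rational(-1, 4))), -47) = Add(Add(-8, Rational(-9, 4)), -47) = Add(Rational(-41, 4), -47) = Rational(-229, 4)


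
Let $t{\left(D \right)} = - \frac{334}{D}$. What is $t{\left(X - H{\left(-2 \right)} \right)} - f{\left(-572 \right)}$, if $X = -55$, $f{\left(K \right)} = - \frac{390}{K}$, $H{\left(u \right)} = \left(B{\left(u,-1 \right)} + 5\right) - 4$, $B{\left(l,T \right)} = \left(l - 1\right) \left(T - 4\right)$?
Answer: $\frac{6283}{1562} \approx 4.0224$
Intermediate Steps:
$B{\left(l,T \right)} = \left(-1 + l\right) \left(-4 + T\right)$
$H{\left(u \right)} = 6 - 5 u$ ($H{\left(u \right)} = \left(\left(4 - -1 - 4 u - u\right) + 5\right) - 4 = \left(\left(4 + 1 - 4 u - u\right) + 5\right) - 4 = \left(\left(5 - 5 u\right) + 5\right) - 4 = \left(10 - 5 u\right) - 4 = 6 - 5 u$)
$t{\left(X - H{\left(-2 \right)} \right)} - f{\left(-572 \right)} = - \frac{334}{-55 - \left(6 - -10\right)} - - \frac{390}{-572} = - \frac{334}{-55 - \left(6 + 10\right)} - \left(-390\right) \left(- \frac{1}{572}\right) = - \frac{334}{-55 - 16} - \frac{15}{22} = - \frac{334}{-71} - \frac{15}{22} = \left(-334\right) \left(- \frac{1}{71}\right) - \frac{15}{22} = \frac{334}{71} - \frac{15}{22} = \frac{6283}{1562}$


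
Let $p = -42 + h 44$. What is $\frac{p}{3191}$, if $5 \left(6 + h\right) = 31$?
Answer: $- \frac{166}{15955} \approx -0.010404$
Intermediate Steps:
$h = \frac{1}{5}$ ($h = -6 + \frac{1}{5} \cdot 31 = -6 + \frac{31}{5} = \frac{1}{5} \approx 0.2$)
$p = - \frac{166}{5}$ ($p = -42 + \frac{1}{5} \cdot 44 = -42 + \frac{44}{5} = - \frac{166}{5} \approx -33.2$)
$\frac{p}{3191} = - \frac{166}{5 \cdot 3191} = \left(- \frac{166}{5}\right) \frac{1}{3191} = - \frac{166}{15955}$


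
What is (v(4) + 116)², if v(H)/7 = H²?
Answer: 51984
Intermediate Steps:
v(H) = 7*H²
(v(4) + 116)² = (7*4² + 116)² = (7*16 + 116)² = (112 + 116)² = 228² = 51984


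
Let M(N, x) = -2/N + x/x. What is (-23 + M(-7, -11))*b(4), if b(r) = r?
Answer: -608/7 ≈ -86.857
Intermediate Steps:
M(N, x) = 1 - 2/N (M(N, x) = -2/N + 1 = 1 - 2/N)
(-23 + M(-7, -11))*b(4) = (-23 + (-2 - 7)/(-7))*4 = (-23 - 1/7*(-9))*4 = (-23 + 9/7)*4 = -152/7*4 = -608/7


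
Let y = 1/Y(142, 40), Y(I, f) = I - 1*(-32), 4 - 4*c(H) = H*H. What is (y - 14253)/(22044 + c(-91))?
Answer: -4960042/6951213 ≈ -0.71355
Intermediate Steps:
c(H) = 1 - H²/4 (c(H) = 1 - H*H/4 = 1 - H²/4)
Y(I, f) = 32 + I (Y(I, f) = I + 32 = 32 + I)
y = 1/174 (y = 1/(32 + 142) = 1/174 ≈ 0.0057471)
(y - 14253)/(22044 + c(-91)) = (1/174 - 14253)/(22044 + (1 - ¼*(-91)²)) = -2480021/(174*(22044 + (1 - ¼*8281))) = -2480021/(174*(22044 + (1 - 8281/4))) = -2480021/(174*(22044 - 8277/4)) = -2480021/(174*79899/4) = -2480021/174*4/79899 = -4960042/6951213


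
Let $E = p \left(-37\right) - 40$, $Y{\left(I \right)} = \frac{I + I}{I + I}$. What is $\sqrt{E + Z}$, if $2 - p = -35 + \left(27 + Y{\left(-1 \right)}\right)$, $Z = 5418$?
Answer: $\sqrt{5045} \approx 71.028$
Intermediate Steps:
$Y{\left(I \right)} = 1$ ($Y{\left(I \right)} = \frac{2 I}{2 I} = 2 I \frac{1}{2 I} = 1$)
$p = 9$ ($p = 2 - \left(-35 + \left(27 + 1\right)\right) = 2 - \left(-35 + 28\right) = 2 - -7 = 2 + 7 = 9$)
$E = -373$ ($E = 9 \left(-37\right) - 40 = -333 - 40 = -373$)
$\sqrt{E + Z} = \sqrt{-373 + 5418} = \sqrt{5045}$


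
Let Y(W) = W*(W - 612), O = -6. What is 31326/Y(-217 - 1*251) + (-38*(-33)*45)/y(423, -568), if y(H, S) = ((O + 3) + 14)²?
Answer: 432208631/926640 ≈ 466.43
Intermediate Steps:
Y(W) = W*(-612 + W)
y(H, S) = 121 (y(H, S) = ((-6 + 3) + 14)² = (-3 + 14)² = 11² = 121)
31326/Y(-217 - 1*251) + (-38*(-33)*45)/y(423, -568) = 31326/(((-217 - 1*251)*(-612 + (-217 - 1*251)))) + (-38*(-33)*45)/121 = 31326/(((-217 - 251)*(-612 + (-217 - 251)))) + (1254*45)*(1/121) = 31326/((-468*(-612 - 468))) + 56430*(1/121) = 31326/((-468*(-1080))) + 5130/11 = 31326/505440 + 5130/11 = 31326*(1/505440) + 5130/11 = 5221/84240 + 5130/11 = 432208631/926640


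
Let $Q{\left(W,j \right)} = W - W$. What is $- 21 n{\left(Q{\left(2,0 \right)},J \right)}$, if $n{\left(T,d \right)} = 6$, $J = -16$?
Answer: $-126$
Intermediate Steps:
$Q{\left(W,j \right)} = 0$
$- 21 n{\left(Q{\left(2,0 \right)},J \right)} = \left(-21\right) 6 = -126$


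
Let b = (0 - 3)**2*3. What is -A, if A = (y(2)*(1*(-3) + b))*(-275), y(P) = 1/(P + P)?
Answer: 1650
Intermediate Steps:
b = 27 (b = (-3)**2*3 = 9*3 = 27)
y(P) = 1/(2*P)
A = -1650 (A = (((1/2)/2)*(1*(-3) + 27))*(-275) = (((1/2)*(1/2))*(-3 + 27))*(-275) = ((1/4)*24)*(-275) = 6*(-275) = -1650)
-A = -1*(-1650) = 1650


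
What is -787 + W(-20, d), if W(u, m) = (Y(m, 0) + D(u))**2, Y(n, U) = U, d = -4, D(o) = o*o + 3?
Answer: 161622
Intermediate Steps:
D(o) = 3 + o**2 (D(o) = o**2 + 3 = 3 + o**2)
W(u, m) = (3 + u**2)**2 (W(u, m) = (0 + (3 + u**2))**2 = (3 + u**2)**2)
-787 + W(-20, d) = -787 + (3 + (-20)**2)**2 = -787 + (3 + 400)**2 = -787 + 403**2 = -787 + 162409 = 161622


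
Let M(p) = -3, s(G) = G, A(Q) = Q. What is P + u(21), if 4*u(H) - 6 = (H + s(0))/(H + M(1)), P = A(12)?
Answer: 331/24 ≈ 13.792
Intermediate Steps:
P = 12
u(H) = 3/2 + H/(4*(-3 + H)) (u(H) = 3/2 + ((H + 0)/(H - 3))/4 = 3/2 + (H/(-3 + H))/4 = 3/2 + H/(4*(-3 + H)))
P + u(21) = 12 + (-18 + 7*21)/(4*(-3 + 21)) = 12 + (¼)*(-18 + 147)/18 = 12 + (¼)*(1/18)*129 = 12 + 43/24 = 331/24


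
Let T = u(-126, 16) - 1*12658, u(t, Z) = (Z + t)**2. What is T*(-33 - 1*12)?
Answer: 25110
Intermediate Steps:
T = -558 (T = (16 - 126)**2 - 1*12658 = (-110)**2 - 12658 = 12100 - 12658 = -558)
T*(-33 - 1*12) = -558*(-33 - 1*12) = -558*(-33 - 12) = -558*(-45) = 25110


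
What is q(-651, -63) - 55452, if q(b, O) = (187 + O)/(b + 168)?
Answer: -26783440/483 ≈ -55452.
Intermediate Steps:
q(b, O) = (187 + O)/(168 + b)
q(-651, -63) - 55452 = (187 - 63)/(168 - 651) - 55452 = 124/(-483) - 55452 = -1/483*124 - 55452 = -124/483 - 55452 = -26783440/483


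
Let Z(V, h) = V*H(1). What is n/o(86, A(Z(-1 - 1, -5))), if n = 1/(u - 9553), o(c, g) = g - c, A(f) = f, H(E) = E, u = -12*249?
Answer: 1/1103608 ≈ 9.0612e-7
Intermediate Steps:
u = -2988
Z(V, h) = V (Z(V, h) = V*1 = V)
n = -1/12541 (n = 1/(-2988 - 9553) = 1/(-12541) = -1/12541 ≈ -7.9738e-5)
n/o(86, A(Z(-1 - 1, -5))) = -1/(12541*((-1 - 1) - 1*86)) = -1/(12541*(-2 - 86)) = -1/12541/(-88) = -1/12541*(-1/88) = 1/1103608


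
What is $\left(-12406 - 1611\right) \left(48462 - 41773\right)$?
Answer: $-93759713$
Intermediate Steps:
$\left(-12406 - 1611\right) \left(48462 - 41773\right) = \left(-14017\right) 6689 = -93759713$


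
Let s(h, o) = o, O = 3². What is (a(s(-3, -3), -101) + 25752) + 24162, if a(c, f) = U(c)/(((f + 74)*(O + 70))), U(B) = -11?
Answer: 106466573/2133 ≈ 49914.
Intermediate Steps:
O = 9
a(c, f) = -11/(5846 + 79*f) (a(c, f) = -11*1/((9 + 70)*(f + 74)) = -11*1/(79*(74 + f)) = -11/(5846 + 79*f))
(a(s(-3, -3), -101) + 25752) + 24162 = (-11/(5846 + 79*(-101)) + 25752) + 24162 = (-11/(5846 - 7979) + 25752) + 24162 = (-11/(-2133) + 25752) + 24162 = (-11*(-1/2133) + 25752) + 24162 = (11/2133 + 25752) + 24162 = 54929027/2133 + 24162 = 106466573/2133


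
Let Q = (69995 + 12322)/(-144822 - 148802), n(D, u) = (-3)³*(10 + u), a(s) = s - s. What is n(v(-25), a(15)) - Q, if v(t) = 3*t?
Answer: -79196163/293624 ≈ -269.72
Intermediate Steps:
a(s) = 0
n(D, u) = -270 - 27*u (n(D, u) = -27*(10 + u) = -270 - 27*u)
Q = -82317/293624 (Q = 82317/(-293624) = 82317*(-1/293624) = -82317/293624 ≈ -0.28035)
n(v(-25), a(15)) - Q = (-270 - 27*0) - 1*(-82317/293624) = (-270 + 0) + 82317/293624 = -270 + 82317/293624 = -79196163/293624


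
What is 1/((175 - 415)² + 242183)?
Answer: 1/299783 ≈ 3.3357e-6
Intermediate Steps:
1/((175 - 415)² + 242183) = 1/((-240)² + 242183) = 1/(57600 + 242183) = 1/299783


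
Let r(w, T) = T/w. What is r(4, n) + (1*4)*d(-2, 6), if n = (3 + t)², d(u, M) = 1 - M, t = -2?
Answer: -79/4 ≈ -19.750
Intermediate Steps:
n = 1 (n = (3 - 2)² = 1² = 1)
r(4, n) + (1*4)*d(-2, 6) = 1/4 + (1*4)*(1 - 1*6) = 1*(¼) + 4*(1 - 6) = ¼ + 4*(-5) = ¼ - 20 = -79/4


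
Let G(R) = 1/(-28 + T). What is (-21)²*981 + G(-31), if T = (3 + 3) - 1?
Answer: 9950282/23 ≈ 4.3262e+5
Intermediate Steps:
T = 5 (T = 6 - 1 = 5)
G(R) = -1/23 (G(R) = 1/(-28 + 5) = 1/(-23) = -1/23)
(-21)²*981 + G(-31) = (-21)²*981 - 1/23 = 441*981 - 1/23 = 432621 - 1/23 = 9950282/23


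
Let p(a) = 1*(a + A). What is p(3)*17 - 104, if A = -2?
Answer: -87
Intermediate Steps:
p(a) = -2 + a (p(a) = 1*(a - 2) = 1*(-2 + a) = -2 + a)
p(3)*17 - 104 = (-2 + 3)*17 - 104 = 1*17 - 104 = 17 - 104 = -87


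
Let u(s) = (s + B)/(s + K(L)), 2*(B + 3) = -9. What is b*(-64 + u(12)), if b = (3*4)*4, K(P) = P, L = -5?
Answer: -21288/7 ≈ -3041.1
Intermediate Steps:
B = -15/2 (B = -3 + (½)*(-9) = -3 - 9/2 = -15/2 ≈ -7.5000)
b = 48 (b = 12*4 = 48)
u(s) = (-15/2 + s)/(-5 + s) (u(s) = (s - 15/2)/(s - 5) = (-15/2 + s)/(-5 + s))
b*(-64 + u(12)) = 48*(-64 + (-15/2 + 12)/(-5 + 12)) = 48*(-64 + (9/2)/7) = 48*(-64 + (⅐)*(9/2)) = 48*(-64 + 9/14) = 48*(-887/14) = -21288/7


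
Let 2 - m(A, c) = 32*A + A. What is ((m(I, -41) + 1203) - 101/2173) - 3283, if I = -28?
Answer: -2507743/2173 ≈ -1154.0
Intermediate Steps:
m(A, c) = 2 - 33*A (m(A, c) = 2 - (32*A + A) = 2 - 33*A)
((m(I, -41) + 1203) - 101/2173) - 3283 = (((2 - 33*(-28)) + 1203) - 101/2173) - 3283 = (((2 + 924) + 1203) - 101*1/2173) - 3283 = ((926 + 1203) - 101/2173) - 3283 = (2129 - 101/2173) - 3283 = 4626216/2173 - 3283 = -2507743/2173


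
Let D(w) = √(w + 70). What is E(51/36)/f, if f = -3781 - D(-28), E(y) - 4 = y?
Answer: -245765/171551028 + 65*√42/171551028 ≈ -0.0014302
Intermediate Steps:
E(y) = 4 + y
D(w) = √(70 + w)
f = -3781 - √42 (f = -3781 - √(70 - 28) = -3781 - √42 ≈ -3787.5)
E(51/36)/f = (4 + 51/36)/(-3781 - √42) = (4 + 51*(1/36))/(-3781 - √42) = (4 + 17/12)/(-3781 - √42) = 65/(12*(-3781 - √42))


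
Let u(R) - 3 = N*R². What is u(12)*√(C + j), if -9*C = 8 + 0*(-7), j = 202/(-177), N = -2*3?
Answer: -2009*I*√1298/59 ≈ -1226.8*I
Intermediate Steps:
N = -6
u(R) = 3 - 6*R²
j = -202/177 (j = 202*(-1/177) = -202/177 ≈ -1.1412)
C = -8/9 (C = -(8 + 0*(-7))/9 = -(8 + 0)/9 = -⅑*8 = -8/9 ≈ -0.88889)
u(12)*√(C + j) = (3 - 6*12²)*√(-8/9 - 202/177) = (3 - 6*144)*√(-1078/531) = (3 - 864)*(7*I*√1298/177) = -2009*I*√1298/59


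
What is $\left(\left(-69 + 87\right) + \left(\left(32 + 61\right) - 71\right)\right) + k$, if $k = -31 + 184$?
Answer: $193$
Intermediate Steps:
$k = 153$
$\left(\left(-69 + 87\right) + \left(\left(32 + 61\right) - 71\right)\right) + k = \left(\left(-69 + 87\right) + \left(\left(32 + 61\right) - 71\right)\right) + 153 = \left(18 + \left(93 - 71\right)\right) + 153 = \left(18 + 22\right) + 153 = 40 + 153 = 193$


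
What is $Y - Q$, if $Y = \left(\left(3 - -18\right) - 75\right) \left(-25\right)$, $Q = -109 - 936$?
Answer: $2395$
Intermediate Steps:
$Q = -1045$ ($Q = -109 - 936 = -1045$)
$Y = 1350$ ($Y = \left(\left(3 + 18\right) - 75\right) \left(-25\right) = \left(21 - 75\right) \left(-25\right) = \left(-54\right) \left(-25\right) = 1350$)
$Y - Q = 1350 - -1045 = 1350 + 1045 = 2395$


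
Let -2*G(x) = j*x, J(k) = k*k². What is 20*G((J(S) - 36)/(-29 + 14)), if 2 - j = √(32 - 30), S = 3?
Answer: -12 + 6*√2 ≈ -3.5147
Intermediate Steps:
j = 2 - √2 (j = 2 - √(32 - 30) = 2 - √2 ≈ 0.58579)
J(k) = k³
G(x) = -x*(2 - √2)/2 (G(x) = -(2 - √2)*x/2 = -x*(2 - √2)/2)
20*G((J(S) - 36)/(-29 + 14)) = 20*(((3³ - 36)/(-29 + 14))*(-2 + √2)/2) = 20*(((27 - 36)/(-15))*(-2 + √2)/2) = 20*((-9*(-1/15))*(-2 + √2)/2) = 20*((½)*(⅗)*(-2 + √2)) = 20*(-⅗ + 3*√2/10) = -12 + 6*√2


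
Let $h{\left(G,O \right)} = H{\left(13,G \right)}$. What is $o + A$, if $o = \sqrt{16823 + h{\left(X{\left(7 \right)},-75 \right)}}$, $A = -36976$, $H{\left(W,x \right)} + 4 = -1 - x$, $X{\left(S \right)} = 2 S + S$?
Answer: $-36976 + \sqrt{16797} \approx -36846.0$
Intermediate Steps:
$X{\left(S \right)} = 3 S$
$H{\left(W,x \right)} = -5 - x$ ($H{\left(W,x \right)} = -4 - \left(1 + x\right) = -5 - x$)
$h{\left(G,O \right)} = -5 - G$
$o = \sqrt{16797}$ ($o = \sqrt{16823 - \left(5 + 3 \cdot 7\right)} = \sqrt{16823 - 26} = \sqrt{16797} \approx 129.6$)
$o + A = \sqrt{16797} - 36976 = -36976 + \sqrt{16797}$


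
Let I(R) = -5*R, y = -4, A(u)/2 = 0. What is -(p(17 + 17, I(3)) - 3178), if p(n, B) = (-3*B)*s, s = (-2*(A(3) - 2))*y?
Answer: 3898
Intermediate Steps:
A(u) = 0 (A(u) = 2*0 = 0)
s = -16 (s = -2*(0 - 2)*(-4) = -2*(-2)*(-4) = 4*(-4) = -16)
p(n, B) = 48*B (p(n, B) = -3*B*(-16) = 48*B)
-(p(17 + 17, I(3)) - 3178) = -(48*(-5*3) - 3178) = -(48*(-15) - 3178) = -(-720 - 3178) = -1*(-3898) = 3898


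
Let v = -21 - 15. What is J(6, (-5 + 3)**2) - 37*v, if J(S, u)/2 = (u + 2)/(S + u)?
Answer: 6666/5 ≈ 1333.2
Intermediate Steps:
v = -36
J(S, u) = 2*(2 + u)/(S + u) (J(S, u) = 2*((u + 2)/(S + u)) = 2*((2 + u)/(S + u)) = 2*(2 + u)/(S + u))
J(6, (-5 + 3)**2) - 37*v = 2*(2 + (-5 + 3)**2)/(6 + (-5 + 3)**2) - 37*(-36) = 2*(2 + (-2)**2)/(6 + (-2)**2) + 1332 = 2*(2 + 4)/(6 + 4) + 1332 = 2*6/10 + 1332 = 2*(1/10)*6 + 1332 = 6/5 + 1332 = 6666/5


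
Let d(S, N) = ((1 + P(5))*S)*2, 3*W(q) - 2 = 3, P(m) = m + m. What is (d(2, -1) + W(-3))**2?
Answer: 18769/9 ≈ 2085.4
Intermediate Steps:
P(m) = 2*m
W(q) = 5/3 (W(q) = 2/3 + (1/3)*3 = 2/3 + 1 = 5/3)
d(S, N) = 22*S (d(S, N) = ((1 + 2*5)*S)*2 = ((1 + 10)*S)*2 = (11*S)*2 = 22*S)
(d(2, -1) + W(-3))**2 = (22*2 + 5/3)**2 = (44 + 5/3)**2 = (137/3)**2 = 18769/9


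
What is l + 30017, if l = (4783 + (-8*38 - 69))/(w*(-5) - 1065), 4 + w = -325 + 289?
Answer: 5192059/173 ≈ 30012.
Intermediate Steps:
w = -40 (w = -4 + (-325 + 289) = -4 - 36 = -40)
l = -882/173 (l = (4783 + (-8*38 - 69))/(-40*(-5) - 1065) = (4783 + (-304 - 69))/(200 - 1065) = (4783 - 373)/(-865) = 4410*(-1/865) = -882/173 ≈ -5.0983)
l + 30017 = -882/173 + 30017 = 5192059/173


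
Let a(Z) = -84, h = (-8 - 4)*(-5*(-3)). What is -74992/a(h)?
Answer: 18748/21 ≈ 892.76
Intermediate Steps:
h = -180 (h = -12*15 = -180)
-74992/a(h) = -74992/(-84) = -74992*(-1/84) = 18748/21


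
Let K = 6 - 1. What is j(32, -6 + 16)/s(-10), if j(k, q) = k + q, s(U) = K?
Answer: 42/5 ≈ 8.4000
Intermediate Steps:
K = 5
s(U) = 5
j(32, -6 + 16)/s(-10) = (32 + (-6 + 16))/5 = (32 + 10)*(⅕) = 42*(⅕) = 42/5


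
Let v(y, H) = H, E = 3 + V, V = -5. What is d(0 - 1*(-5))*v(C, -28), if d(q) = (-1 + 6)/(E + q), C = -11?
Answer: -140/3 ≈ -46.667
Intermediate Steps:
E = -2 (E = 3 - 5 = -2)
d(q) = 5/(-2 + q) (d(q) = (-1 + 6)/(-2 + q) = 5/(-2 + q))
d(0 - 1*(-5))*v(C, -28) = (5/(-2 + (0 - 1*(-5))))*(-28) = (5/(-2 + (0 + 5)))*(-28) = (5/(-2 + 5))*(-28) = (5/3)*(-28) = -140/3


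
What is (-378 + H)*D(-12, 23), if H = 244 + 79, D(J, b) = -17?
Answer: 935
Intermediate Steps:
H = 323
(-378 + H)*D(-12, 23) = (-378 + 323)*(-17) = -55*(-17) = 935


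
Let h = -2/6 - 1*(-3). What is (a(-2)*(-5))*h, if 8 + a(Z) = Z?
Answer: 400/3 ≈ 133.33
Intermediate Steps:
a(Z) = -8 + Z
h = 8/3 (h = -2*⅙ + 3 = -⅓ + 3 = 8/3 ≈ 2.6667)
(a(-2)*(-5))*h = ((-8 - 2)*(-5))*(8/3) = -10*(-5)*(8/3) = 50*(8/3) = 400/3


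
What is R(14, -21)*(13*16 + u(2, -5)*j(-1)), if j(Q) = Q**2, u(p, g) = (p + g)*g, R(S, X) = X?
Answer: -4683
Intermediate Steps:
u(p, g) = g*(g + p) (u(p, g) = (g + p)*g = g*(g + p))
R(14, -21)*(13*16 + u(2, -5)*j(-1)) = -21*(13*16 - 5*(-5 + 2)*(-1)**2) = -21*(208 - 5*(-3)*1) = -21*(208 + 15*1) = -21*(208 + 15) = -21*223 = -4683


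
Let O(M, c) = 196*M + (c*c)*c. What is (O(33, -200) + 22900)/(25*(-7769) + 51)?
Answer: 3985316/97087 ≈ 41.049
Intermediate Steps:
O(M, c) = c³ + 196*M (O(M, c) = 196*M + c²*c = 196*M + c³ = c³ + 196*M)
(O(33, -200) + 22900)/(25*(-7769) + 51) = (((-200)³ + 196*33) + 22900)/(25*(-7769) + 51) = ((-8000000 + 6468) + 22900)/(-194225 + 51) = (-7993532 + 22900)/(-194174) = -7970632*(-1/194174) = 3985316/97087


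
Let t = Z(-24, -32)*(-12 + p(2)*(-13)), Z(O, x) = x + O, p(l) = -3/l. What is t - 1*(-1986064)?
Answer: 1985644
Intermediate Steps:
Z(O, x) = O + x
t = -420 (t = (-24 - 32)*(-12 - 3/2*(-13)) = -56*(-12 - 3*½*(-13)) = -56*(-12 - 3/2*(-13)) = -56*(-12 + 39/2) = -56*15/2 = -420)
t - 1*(-1986064) = -420 - 1*(-1986064) = -420 + 1986064 = 1985644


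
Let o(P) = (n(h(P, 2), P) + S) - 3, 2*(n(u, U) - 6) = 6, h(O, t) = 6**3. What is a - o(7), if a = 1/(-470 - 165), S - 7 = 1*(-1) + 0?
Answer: -7621/635 ≈ -12.002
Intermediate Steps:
h(O, t) = 216
n(u, U) = 9 (n(u, U) = 6 + (1/2)*6 = 6 + 3 = 9)
S = 6 (S = 7 + (1*(-1) + 0) = 7 + (-1 + 0) = 7 - 1 = 6)
o(P) = 12 (o(P) = (9 + 6) - 3 = 15 - 3 = 12)
a = -1/635 (a = 1/(-635) = -1/635 ≈ -0.0015748)
a - o(7) = -1/635 - 1*12 = -1/635 - 12 = -7621/635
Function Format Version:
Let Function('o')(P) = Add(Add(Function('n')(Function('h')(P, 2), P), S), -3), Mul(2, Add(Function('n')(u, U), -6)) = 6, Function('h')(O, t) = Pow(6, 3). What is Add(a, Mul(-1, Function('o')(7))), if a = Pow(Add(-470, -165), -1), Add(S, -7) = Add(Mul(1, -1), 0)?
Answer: Rational(-7621, 635) ≈ -12.002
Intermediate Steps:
Function('h')(O, t) = 216
Function('n')(u, U) = 9 (Function('n')(u, U) = Add(6, Mul(Rational(1, 2), 6)) = Add(6, 3) = 9)
S = 6 (S = Add(7, Add(Mul(1, -1), 0)) = Add(7, Add(-1, 0)) = Add(7, -1) = 6)
Function('o')(P) = 12 (Function('o')(P) = Add(Add(9, 6), -3) = Add(15, -3) = 12)
a = Rational(-1, 635) (a = Pow(-635, -1) = Rational(-1, 635) ≈ -0.0015748)
Add(a, Mul(-1, Function('o')(7))) = Add(Rational(-1, 635), Mul(-1, 12)) = Add(Rational(-1, 635), -12) = Rational(-7621, 635)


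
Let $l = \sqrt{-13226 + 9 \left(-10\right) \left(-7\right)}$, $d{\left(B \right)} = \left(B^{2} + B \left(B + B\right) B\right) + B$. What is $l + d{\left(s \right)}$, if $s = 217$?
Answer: $20483932 + 2 i \sqrt{3149} \approx 2.0484 \cdot 10^{7} + 112.23 i$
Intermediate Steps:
$d{\left(B \right)} = B + B^{2} + 2 B^{3}$ ($d{\left(B \right)} = \left(B^{2} + B 2 B B\right) + B = \left(B^{2} + 2 B^{2} B\right) + B = \left(B^{2} + 2 B^{3}\right) + B = B + B^{2} + 2 B^{3}$)
$l = 2 i \sqrt{3149}$ ($l = \sqrt{-13226 - -630} = \sqrt{-13226 + 630} = \sqrt{-12596} = 2 i \sqrt{3149} \approx 112.23 i$)
$l + d{\left(s \right)} = 2 i \sqrt{3149} + 217 \left(1 + 217 + 2 \cdot 217^{2}\right) = 2 i \sqrt{3149} + 217 \left(1 + 217 + 2 \cdot 47089\right) = 2 i \sqrt{3149} + 217 \left(1 + 217 + 94178\right) = 2 i \sqrt{3149} + 217 \cdot 94396 = 2 i \sqrt{3149} + 20483932 = 20483932 + 2 i \sqrt{3149}$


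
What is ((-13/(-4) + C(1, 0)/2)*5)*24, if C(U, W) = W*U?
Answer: 390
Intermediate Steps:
C(U, W) = U*W
((-13/(-4) + C(1, 0)/2)*5)*24 = ((-13/(-4) + (1*0)/2)*5)*24 = ((-13*(-¼) + 0*(½))*5)*24 = ((13/4 + 0)*5)*24 = ((13/4)*5)*24 = (65/4)*24 = 390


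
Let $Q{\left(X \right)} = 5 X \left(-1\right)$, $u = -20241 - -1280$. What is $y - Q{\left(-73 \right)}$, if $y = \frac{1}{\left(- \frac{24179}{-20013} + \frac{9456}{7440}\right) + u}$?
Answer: $- \frac{21465512981800}{58809616109} \approx -365.0$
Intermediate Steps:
$u = -18961$ ($u = -20241 + 1280 = -18961$)
$Q{\left(X \right)} = - 5 X$
$y = - \frac{3102015}{58809616109}$ ($y = \frac{1}{\left(- \frac{24179}{-20013} + \frac{9456}{7440}\right) - 18961} = \frac{1}{\left(\left(-24179\right) \left(- \frac{1}{20013}\right) + 9456 \cdot \frac{1}{7440}\right) - 18961} = \frac{1}{\left(\frac{24179}{20013} + \frac{197}{155}\right) - 18961} = \frac{1}{\frac{7690306}{3102015} - 18961} = \frac{1}{- \frac{58809616109}{3102015}} = - \frac{3102015}{58809616109} \approx -5.2747 \cdot 10^{-5}$)
$y - Q{\left(-73 \right)} = - \frac{3102015}{58809616109} - \left(-5\right) \left(-73\right) = - \frac{3102015}{58809616109} - 365 = - \frac{21465512981800}{58809616109}$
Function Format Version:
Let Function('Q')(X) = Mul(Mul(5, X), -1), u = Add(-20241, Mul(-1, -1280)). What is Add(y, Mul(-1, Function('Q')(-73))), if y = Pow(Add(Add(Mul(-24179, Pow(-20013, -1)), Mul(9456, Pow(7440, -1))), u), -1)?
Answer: Rational(-21465512981800, 58809616109) ≈ -365.00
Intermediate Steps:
u = -18961 (u = Add(-20241, 1280) = -18961)
Function('Q')(X) = Mul(-5, X)
y = Rational(-3102015, 58809616109) (y = Pow(Add(Add(Mul(-24179, Pow(-20013, -1)), Mul(9456, Pow(7440, -1))), -18961), -1) = Pow(Add(Add(Mul(-24179, Rational(-1, 20013)), Mul(9456, Rational(1, 7440))), -18961), -1) = Pow(Add(Add(Rational(24179, 20013), Rational(197, 155)), -18961), -1) = Pow(Add(Rational(7690306, 3102015), -18961), -1) = Pow(Rational(-58809616109, 3102015), -1) = Rational(-3102015, 58809616109) ≈ -5.2747e-5)
Add(y, Mul(-1, Function('Q')(-73))) = Add(Rational(-3102015, 58809616109), Mul(-1, Mul(-5, -73))) = Add(Rational(-3102015, 58809616109), Mul(-1, 365)) = Add(Rational(-3102015, 58809616109), -365) = Rational(-21465512981800, 58809616109)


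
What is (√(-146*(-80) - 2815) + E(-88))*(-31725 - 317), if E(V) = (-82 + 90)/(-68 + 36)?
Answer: 16021/2 - 96126*√985 ≈ -3.0089e+6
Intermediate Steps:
E(V) = -¼ (E(V) = 8/(-32) = 8*(-1/32) = -¼)
(√(-146*(-80) - 2815) + E(-88))*(-31725 - 317) = (√(-146*(-80) - 2815) - ¼)*(-31725 - 317) = (√(11680 - 2815) - ¼)*(-32042) = (√8865 - ¼)*(-32042) = (3*√985 - ¼)*(-32042) = (-¼ + 3*√985)*(-32042) = 16021/2 - 96126*√985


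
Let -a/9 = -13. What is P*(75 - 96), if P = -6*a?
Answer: 14742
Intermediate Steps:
a = 117 (a = -9*(-13) = 117)
P = -702 (P = -6*117 = -702)
P*(75 - 96) = -702*(75 - 96) = -702*(-21) = 14742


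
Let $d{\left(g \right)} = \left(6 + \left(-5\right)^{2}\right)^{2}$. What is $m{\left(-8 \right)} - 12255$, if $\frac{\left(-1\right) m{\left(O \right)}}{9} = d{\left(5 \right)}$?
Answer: $-20904$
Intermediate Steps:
$d{\left(g \right)} = 961$ ($d{\left(g \right)} = \left(6 + 25\right)^{2} = 31^{2} = 961$)
$m{\left(O \right)} = -8649$ ($m{\left(O \right)} = \left(-9\right) 961 = -8649$)
$m{\left(-8 \right)} - 12255 = -8649 - 12255 = -20904$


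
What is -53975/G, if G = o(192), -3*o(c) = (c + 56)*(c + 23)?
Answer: 32385/10664 ≈ 3.0369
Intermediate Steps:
o(c) = -(23 + c)*(56 + c)/3 (o(c) = -(c + 56)*(c + 23)/3 = -(56 + c)*(23 + c)/3 = -(23 + c)*(56 + c)/3)
G = -53320/3 (G = -1288/3 - 79/3*192 - 1/3*192**2 = -1288/3 - 5056 - 1/3*36864 = -1288/3 - 5056 - 12288 = -53320/3 ≈ -17773.)
-53975/G = -53975/(-53320/3) = -53975*(-3/53320) = 32385/10664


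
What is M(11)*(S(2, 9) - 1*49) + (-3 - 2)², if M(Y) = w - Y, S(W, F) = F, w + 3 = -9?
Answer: 945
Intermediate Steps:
w = -12 (w = -3 - 9 = -12)
M(Y) = -12 - Y
M(11)*(S(2, 9) - 1*49) + (-3 - 2)² = (-12 - 1*11)*(9 - 1*49) + (-3 - 2)² = (-12 - 11)*(9 - 49) + (-5)² = -23*(-40) + 25 = 920 + 25 = 945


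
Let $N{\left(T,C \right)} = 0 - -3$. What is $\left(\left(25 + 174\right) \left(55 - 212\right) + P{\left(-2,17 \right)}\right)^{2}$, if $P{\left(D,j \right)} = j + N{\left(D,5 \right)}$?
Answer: $974875729$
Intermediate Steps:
$N{\left(T,C \right)} = 3$ ($N{\left(T,C \right)} = 0 + 3 = 3$)
$P{\left(D,j \right)} = 3 + j$ ($P{\left(D,j \right)} = j + 3 = 3 + j$)
$\left(\left(25 + 174\right) \left(55 - 212\right) + P{\left(-2,17 \right)}\right)^{2} = \left(\left(25 + 174\right) \left(55 - 212\right) + \left(3 + 17\right)\right)^{2} = \left(199 \left(-157\right) + 20\right)^{2} = \left(-31243 + 20\right)^{2} = \left(-31223\right)^{2} = 974875729$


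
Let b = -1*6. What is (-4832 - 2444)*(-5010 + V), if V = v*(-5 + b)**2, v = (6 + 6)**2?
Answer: -90324264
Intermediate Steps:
b = -6
v = 144 (v = 12**2 = 144)
V = 17424 (V = 144*(-5 - 6)**2 = 144*(-11)**2 = 144*121 = 17424)
(-4832 - 2444)*(-5010 + V) = (-4832 - 2444)*(-5010 + 17424) = -7276*12414 = -90324264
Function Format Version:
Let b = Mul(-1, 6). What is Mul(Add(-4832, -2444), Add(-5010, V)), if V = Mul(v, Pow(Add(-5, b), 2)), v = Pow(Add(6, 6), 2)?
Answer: -90324264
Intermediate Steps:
b = -6
v = 144 (v = Pow(12, 2) = 144)
V = 17424 (V = Mul(144, Pow(Add(-5, -6), 2)) = Mul(144, Pow(-11, 2)) = Mul(144, 121) = 17424)
Mul(Add(-4832, -2444), Add(-5010, V)) = Mul(Add(-4832, -2444), Add(-5010, 17424)) = Mul(-7276, 12414) = -90324264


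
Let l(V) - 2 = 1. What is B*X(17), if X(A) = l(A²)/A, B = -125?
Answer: -375/17 ≈ -22.059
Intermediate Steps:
l(V) = 3 (l(V) = 2 + 1 = 3)
X(A) = 3/A
B*X(17) = -375/17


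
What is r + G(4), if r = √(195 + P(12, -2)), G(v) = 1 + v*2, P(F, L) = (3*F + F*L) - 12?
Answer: 9 + √195 ≈ 22.964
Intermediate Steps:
P(F, L) = -12 + 3*F + F*L
G(v) = 1 + 2*v
r = √195 (r = √(195 + (-12 + 3*12 + 12*(-2))) = √(195 + (-12 + 36 - 24)) = √(195 + 0) = √195 ≈ 13.964)
r + G(4) = √195 + (1 + 2*4) = √195 + (1 + 8) = √195 + 9 = 9 + √195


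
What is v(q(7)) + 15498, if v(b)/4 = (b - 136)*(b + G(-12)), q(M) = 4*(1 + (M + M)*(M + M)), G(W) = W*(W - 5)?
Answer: 2602634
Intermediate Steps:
G(W) = W*(-5 + W)
q(M) = 4 + 16*M² (q(M) = 4*(1 + (2*M)*(2*M)) = 4*(1 + 4*M²) = 4 + 16*M²)
v(b) = 4*(-136 + b)*(204 + b) (v(b) = 4*((b - 136)*(b - 12*(-5 - 12))) = 4*((-136 + b)*(b - 12*(-17))) = 4*((-136 + b)*(b + 204)) = 4*((-136 + b)*(204 + b)) = 4*(-136 + b)*(204 + b))
v(q(7)) + 15498 = (-110976 + 4*(4 + 16*7²)² + 272*(4 + 16*7²)) + 15498 = (-110976 + 4*(4 + 16*49)² + 272*(4 + 16*49)) + 15498 = (-110976 + 4*(4 + 784)² + 272*(4 + 784)) + 15498 = (-110976 + 4*788² + 272*788) + 15498 = (-110976 + 4*620944 + 214336) + 15498 = (-110976 + 2483776 + 214336) + 15498 = 2587136 + 15498 = 2602634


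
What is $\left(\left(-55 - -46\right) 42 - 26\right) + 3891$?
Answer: $3487$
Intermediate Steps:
$\left(\left(-55 - -46\right) 42 - 26\right) + 3891 = \left(\left(-55 + 46\right) 42 - 26\right) + 3891 = \left(\left(-9\right) 42 - 26\right) + 3891 = \left(-378 - 26\right) + 3891 = -404 + 3891 = 3487$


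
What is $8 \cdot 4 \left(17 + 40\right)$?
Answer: $1824$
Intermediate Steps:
$8 \cdot 4 \left(17 + 40\right) = 32 \cdot 57 = 1824$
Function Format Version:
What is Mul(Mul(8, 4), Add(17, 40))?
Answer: 1824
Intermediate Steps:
Mul(Mul(8, 4), Add(17, 40)) = Mul(32, 57) = 1824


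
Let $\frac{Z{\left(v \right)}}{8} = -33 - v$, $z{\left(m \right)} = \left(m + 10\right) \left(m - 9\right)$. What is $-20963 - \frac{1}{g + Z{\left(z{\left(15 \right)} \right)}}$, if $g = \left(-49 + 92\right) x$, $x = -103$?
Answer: $- \frac{123534958}{5893} \approx -20963.0$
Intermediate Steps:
$z{\left(m \right)} = \left(-9 + m\right) \left(10 + m\right)$ ($z{\left(m \right)} = \left(10 + m\right) \left(-9 + m\right) = \left(-9 + m\right) \left(10 + m\right)$)
$Z{\left(v \right)} = -264 - 8 v$ ($Z{\left(v \right)} = 8 \left(-33 - v\right) = -264 - 8 v$)
$g = -4429$ ($g = \left(-49 + 92\right) \left(-103\right) = 43 \left(-103\right) = -4429$)
$-20963 - \frac{1}{g + Z{\left(z{\left(15 \right)} \right)}} = -20963 - \frac{1}{-4429 - \left(264 + 8 \left(-90 + 15 + 15^{2}\right)\right)} = -20963 - \frac{1}{-4429 - \left(264 + 8 \left(-90 + 15 + 225\right)\right)} = -20963 - \frac{1}{-4429 - 1464} = -20963 - \frac{1}{-5893} = -20963 - - \frac{1}{5893} = -20963 + \frac{1}{5893} = - \frac{123534958}{5893}$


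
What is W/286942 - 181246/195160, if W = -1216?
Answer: -13061101073/13999900180 ≈ -0.93294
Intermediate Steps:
W/286942 - 181246/195160 = -1216/286942 - 181246/195160 = -1216*1/286942 - 181246*1/195160 = -608/143471 - 90623/97580 = -13061101073/13999900180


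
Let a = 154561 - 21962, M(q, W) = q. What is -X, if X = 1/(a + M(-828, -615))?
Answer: -1/131771 ≈ -7.5889e-6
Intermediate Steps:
a = 132599
X = 1/131771 (X = 1/(132599 - 828) = 1/131771 ≈ 7.5889e-6)
-X = -1*1/131771 = -1/131771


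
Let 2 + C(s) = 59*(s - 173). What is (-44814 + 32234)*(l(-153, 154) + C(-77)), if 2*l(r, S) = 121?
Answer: 184819070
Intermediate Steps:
l(r, S) = 121/2 (l(r, S) = (½)*121 = 121/2)
C(s) = -10209 + 59*s (C(s) = -2 + 59*(s - 173) = -2 + 59*(-173 + s) = -2 + (-10207 + 59*s) = -10209 + 59*s)
(-44814 + 32234)*(l(-153, 154) + C(-77)) = (-44814 + 32234)*(121/2 + (-10209 + 59*(-77))) = -12580*(121/2 + (-10209 - 4543)) = -12580*(121/2 - 14752) = -12580*(-29383/2) = 184819070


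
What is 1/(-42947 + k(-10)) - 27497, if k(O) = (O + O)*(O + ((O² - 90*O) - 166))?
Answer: -1634064220/59427 ≈ -27497.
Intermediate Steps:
k(O) = 2*O*(-166 + O² - 89*O) (k(O) = (2*O)*(O + (-166 + O² - 90*O)) = (2*O)*(-166 + O² - 89*O) = 2*O*(-166 + O² - 89*O))
1/(-42947 + k(-10)) - 27497 = 1/(-42947 + 2*(-10)*(-166 + (-10)² - 89*(-10))) - 27497 = 1/(-42947 + 2*(-10)*(-166 + 100 + 890)) - 27497 = 1/(-42947 + 2*(-10)*824) - 27497 = 1/(-42947 - 16480) - 27497 = 1/(-59427) - 27497 = -1/59427 - 27497 = -1634064220/59427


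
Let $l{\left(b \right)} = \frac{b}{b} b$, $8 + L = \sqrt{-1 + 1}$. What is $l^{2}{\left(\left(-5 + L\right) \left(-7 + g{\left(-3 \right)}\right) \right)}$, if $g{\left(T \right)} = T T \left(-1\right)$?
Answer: $43264$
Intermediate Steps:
$g{\left(T \right)} = - T^{2}$ ($g{\left(T \right)} = T^{2} \left(-1\right) = - T^{2}$)
$L = -8$ ($L = -8 + \sqrt{-1 + 1} = -8 + \sqrt{0} = -8 + 0 = -8$)
$l{\left(b \right)} = b$ ($l{\left(b \right)} = 1 b = b$)
$l^{2}{\left(\left(-5 + L\right) \left(-7 + g{\left(-3 \right)}\right) \right)} = \left(\left(-5 - 8\right) \left(-7 - \left(-3\right)^{2}\right)\right)^{2} = \left(- 13 \left(-7 - 9\right)\right)^{2} = \left(\left(-13\right) \left(-16\right)\right)^{2} = 208^{2} = 43264$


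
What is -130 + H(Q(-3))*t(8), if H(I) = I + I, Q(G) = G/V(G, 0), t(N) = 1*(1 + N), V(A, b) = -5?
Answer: -596/5 ≈ -119.20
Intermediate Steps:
t(N) = 1 + N
Q(G) = -G/5 (Q(G) = G/(-5) = G*(-1/5) = -G/5)
H(I) = 2*I
-130 + H(Q(-3))*t(8) = -130 + (2*(-1/5*(-3)))*(1 + 8) = -130 + (2*(3/5))*9 = -130 + (6/5)*9 = -130 + 54/5 = -596/5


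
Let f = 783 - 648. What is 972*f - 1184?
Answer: 130036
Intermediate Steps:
f = 135
972*f - 1184 = 972*135 - 1184 = 131220 - 1184 = 130036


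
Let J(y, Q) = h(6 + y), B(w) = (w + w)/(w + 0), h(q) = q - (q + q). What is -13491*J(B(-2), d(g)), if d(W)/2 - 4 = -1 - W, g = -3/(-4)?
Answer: 107928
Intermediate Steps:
g = 3/4 (g = -3*(-1/4) = 3/4 ≈ 0.75000)
d(W) = 6 - 2*W (d(W) = 8 + 2*(-1 - W) = 8 + (-2 - 2*W) = 6 - 2*W)
h(q) = -q (h(q) = q - 2*q = -q)
B(w) = 2 (B(w) = (2*w)/w = 2)
J(y, Q) = -6 - y (J(y, Q) = -(6 + y) = -6 - y)
-13491*J(B(-2), d(g)) = -13491*(-6 - 1*2) = -13491*(-6 - 2) = -13491*(-8) = 107928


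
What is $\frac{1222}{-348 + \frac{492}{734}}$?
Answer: $- \frac{224237}{63735} \approx -3.5183$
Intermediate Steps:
$\frac{1222}{-348 + \frac{492}{734}} = \frac{1222}{-348 + 492 \cdot \frac{1}{734}} = \frac{1222}{-348 + \frac{246}{367}} = \frac{1222}{- \frac{127470}{367}} = 1222 \left(- \frac{367}{127470}\right) = - \frac{224237}{63735}$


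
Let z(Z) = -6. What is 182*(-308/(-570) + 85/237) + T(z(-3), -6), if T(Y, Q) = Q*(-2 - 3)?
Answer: 1453104/7505 ≈ 193.62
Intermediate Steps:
T(Y, Q) = -5*Q (T(Y, Q) = Q*(-5) = -5*Q)
182*(-308/(-570) + 85/237) + T(z(-3), -6) = 182*(-308/(-570) + 85/237) - 5*(-6) = 182*(-308*(-1/570) + 85*(1/237)) + 30 = 182*(154/285 + 85/237) + 30 = 182*(6747/7505) + 30 = 1227954/7505 + 30 = 1453104/7505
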